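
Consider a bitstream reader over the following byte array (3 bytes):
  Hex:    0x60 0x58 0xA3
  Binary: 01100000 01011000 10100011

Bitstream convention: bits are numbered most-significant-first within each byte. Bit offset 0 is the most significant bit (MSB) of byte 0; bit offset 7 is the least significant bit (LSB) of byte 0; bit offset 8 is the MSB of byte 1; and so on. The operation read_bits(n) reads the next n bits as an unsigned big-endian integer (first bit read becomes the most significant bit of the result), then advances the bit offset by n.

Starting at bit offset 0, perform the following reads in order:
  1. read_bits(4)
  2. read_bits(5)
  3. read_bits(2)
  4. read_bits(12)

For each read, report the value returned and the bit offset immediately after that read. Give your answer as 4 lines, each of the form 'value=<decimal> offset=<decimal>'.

Read 1: bits[0:4] width=4 -> value=6 (bin 0110); offset now 4 = byte 0 bit 4; 20 bits remain
Read 2: bits[4:9] width=5 -> value=0 (bin 00000); offset now 9 = byte 1 bit 1; 15 bits remain
Read 3: bits[9:11] width=2 -> value=2 (bin 10); offset now 11 = byte 1 bit 3; 13 bits remain
Read 4: bits[11:23] width=12 -> value=3153 (bin 110001010001); offset now 23 = byte 2 bit 7; 1 bits remain

Answer: value=6 offset=4
value=0 offset=9
value=2 offset=11
value=3153 offset=23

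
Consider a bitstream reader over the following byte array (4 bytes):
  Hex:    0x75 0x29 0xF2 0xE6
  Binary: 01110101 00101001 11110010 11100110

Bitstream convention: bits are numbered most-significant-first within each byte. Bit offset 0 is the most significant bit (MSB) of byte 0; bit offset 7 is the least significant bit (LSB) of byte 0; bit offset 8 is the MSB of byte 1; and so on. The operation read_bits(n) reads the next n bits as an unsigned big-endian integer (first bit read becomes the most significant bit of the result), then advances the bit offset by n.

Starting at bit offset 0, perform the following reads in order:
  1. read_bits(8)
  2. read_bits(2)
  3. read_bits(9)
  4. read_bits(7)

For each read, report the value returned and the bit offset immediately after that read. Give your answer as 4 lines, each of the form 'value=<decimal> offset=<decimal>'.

Answer: value=117 offset=8
value=0 offset=10
value=335 offset=19
value=75 offset=26

Derivation:
Read 1: bits[0:8] width=8 -> value=117 (bin 01110101); offset now 8 = byte 1 bit 0; 24 bits remain
Read 2: bits[8:10] width=2 -> value=0 (bin 00); offset now 10 = byte 1 bit 2; 22 bits remain
Read 3: bits[10:19] width=9 -> value=335 (bin 101001111); offset now 19 = byte 2 bit 3; 13 bits remain
Read 4: bits[19:26] width=7 -> value=75 (bin 1001011); offset now 26 = byte 3 bit 2; 6 bits remain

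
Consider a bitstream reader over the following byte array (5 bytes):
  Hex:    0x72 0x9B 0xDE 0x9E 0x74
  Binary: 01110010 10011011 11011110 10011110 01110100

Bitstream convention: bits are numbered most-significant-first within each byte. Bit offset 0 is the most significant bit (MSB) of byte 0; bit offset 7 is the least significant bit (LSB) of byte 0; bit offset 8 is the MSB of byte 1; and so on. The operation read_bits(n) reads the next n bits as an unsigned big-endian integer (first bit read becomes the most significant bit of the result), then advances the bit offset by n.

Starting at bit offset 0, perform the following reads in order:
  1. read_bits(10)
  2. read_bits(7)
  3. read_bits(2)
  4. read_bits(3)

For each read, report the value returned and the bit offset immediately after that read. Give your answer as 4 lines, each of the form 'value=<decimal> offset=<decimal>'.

Answer: value=458 offset=10
value=55 offset=17
value=2 offset=19
value=7 offset=22

Derivation:
Read 1: bits[0:10] width=10 -> value=458 (bin 0111001010); offset now 10 = byte 1 bit 2; 30 bits remain
Read 2: bits[10:17] width=7 -> value=55 (bin 0110111); offset now 17 = byte 2 bit 1; 23 bits remain
Read 3: bits[17:19] width=2 -> value=2 (bin 10); offset now 19 = byte 2 bit 3; 21 bits remain
Read 4: bits[19:22] width=3 -> value=7 (bin 111); offset now 22 = byte 2 bit 6; 18 bits remain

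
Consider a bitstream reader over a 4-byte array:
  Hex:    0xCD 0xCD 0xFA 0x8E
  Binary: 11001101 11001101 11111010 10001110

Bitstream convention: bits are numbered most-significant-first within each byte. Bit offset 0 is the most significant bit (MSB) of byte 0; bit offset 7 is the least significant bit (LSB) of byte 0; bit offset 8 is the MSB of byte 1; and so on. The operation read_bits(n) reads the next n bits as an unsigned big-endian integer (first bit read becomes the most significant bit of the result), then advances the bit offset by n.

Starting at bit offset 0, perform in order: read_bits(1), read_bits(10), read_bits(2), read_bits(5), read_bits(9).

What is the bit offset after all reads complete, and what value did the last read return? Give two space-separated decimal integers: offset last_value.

Read 1: bits[0:1] width=1 -> value=1 (bin 1); offset now 1 = byte 0 bit 1; 31 bits remain
Read 2: bits[1:11] width=10 -> value=622 (bin 1001101110); offset now 11 = byte 1 bit 3; 21 bits remain
Read 3: bits[11:13] width=2 -> value=1 (bin 01); offset now 13 = byte 1 bit 5; 19 bits remain
Read 4: bits[13:18] width=5 -> value=23 (bin 10111); offset now 18 = byte 2 bit 2; 14 bits remain
Read 5: bits[18:27] width=9 -> value=468 (bin 111010100); offset now 27 = byte 3 bit 3; 5 bits remain

Answer: 27 468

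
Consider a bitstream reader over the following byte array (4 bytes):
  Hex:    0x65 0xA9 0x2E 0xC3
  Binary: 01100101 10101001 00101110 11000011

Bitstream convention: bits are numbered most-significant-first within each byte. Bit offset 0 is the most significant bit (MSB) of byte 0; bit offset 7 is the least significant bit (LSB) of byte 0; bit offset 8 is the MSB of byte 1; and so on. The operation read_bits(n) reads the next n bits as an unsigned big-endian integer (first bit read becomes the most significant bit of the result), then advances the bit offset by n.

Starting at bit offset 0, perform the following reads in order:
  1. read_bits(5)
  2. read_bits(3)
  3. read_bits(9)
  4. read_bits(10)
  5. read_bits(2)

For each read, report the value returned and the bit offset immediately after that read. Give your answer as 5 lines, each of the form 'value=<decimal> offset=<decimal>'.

Read 1: bits[0:5] width=5 -> value=12 (bin 01100); offset now 5 = byte 0 bit 5; 27 bits remain
Read 2: bits[5:8] width=3 -> value=5 (bin 101); offset now 8 = byte 1 bit 0; 24 bits remain
Read 3: bits[8:17] width=9 -> value=338 (bin 101010010); offset now 17 = byte 2 bit 1; 15 bits remain
Read 4: bits[17:27] width=10 -> value=374 (bin 0101110110); offset now 27 = byte 3 bit 3; 5 bits remain
Read 5: bits[27:29] width=2 -> value=0 (bin 00); offset now 29 = byte 3 bit 5; 3 bits remain

Answer: value=12 offset=5
value=5 offset=8
value=338 offset=17
value=374 offset=27
value=0 offset=29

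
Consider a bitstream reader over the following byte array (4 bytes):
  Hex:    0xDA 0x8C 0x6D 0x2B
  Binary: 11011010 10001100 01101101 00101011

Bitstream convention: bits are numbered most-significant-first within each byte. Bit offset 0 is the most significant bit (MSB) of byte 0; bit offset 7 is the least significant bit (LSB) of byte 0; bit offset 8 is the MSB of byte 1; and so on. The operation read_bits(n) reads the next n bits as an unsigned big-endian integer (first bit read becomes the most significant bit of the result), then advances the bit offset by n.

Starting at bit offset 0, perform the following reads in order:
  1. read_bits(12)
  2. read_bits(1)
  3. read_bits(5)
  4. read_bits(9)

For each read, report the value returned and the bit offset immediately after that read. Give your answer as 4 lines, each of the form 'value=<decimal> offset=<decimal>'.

Answer: value=3496 offset=12
value=1 offset=13
value=17 offset=18
value=361 offset=27

Derivation:
Read 1: bits[0:12] width=12 -> value=3496 (bin 110110101000); offset now 12 = byte 1 bit 4; 20 bits remain
Read 2: bits[12:13] width=1 -> value=1 (bin 1); offset now 13 = byte 1 bit 5; 19 bits remain
Read 3: bits[13:18] width=5 -> value=17 (bin 10001); offset now 18 = byte 2 bit 2; 14 bits remain
Read 4: bits[18:27] width=9 -> value=361 (bin 101101001); offset now 27 = byte 3 bit 3; 5 bits remain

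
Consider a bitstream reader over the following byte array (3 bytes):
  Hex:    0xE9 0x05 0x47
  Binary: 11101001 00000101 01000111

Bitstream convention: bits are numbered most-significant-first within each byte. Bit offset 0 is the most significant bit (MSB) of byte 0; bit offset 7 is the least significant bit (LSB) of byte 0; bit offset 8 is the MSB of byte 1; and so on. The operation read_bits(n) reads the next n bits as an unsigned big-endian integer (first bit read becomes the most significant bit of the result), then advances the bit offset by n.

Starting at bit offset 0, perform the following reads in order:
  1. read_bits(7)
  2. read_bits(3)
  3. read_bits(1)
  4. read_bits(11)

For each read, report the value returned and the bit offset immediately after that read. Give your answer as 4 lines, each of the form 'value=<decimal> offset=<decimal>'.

Read 1: bits[0:7] width=7 -> value=116 (bin 1110100); offset now 7 = byte 0 bit 7; 17 bits remain
Read 2: bits[7:10] width=3 -> value=4 (bin 100); offset now 10 = byte 1 bit 2; 14 bits remain
Read 3: bits[10:11] width=1 -> value=0 (bin 0); offset now 11 = byte 1 bit 3; 13 bits remain
Read 4: bits[11:22] width=11 -> value=337 (bin 00101010001); offset now 22 = byte 2 bit 6; 2 bits remain

Answer: value=116 offset=7
value=4 offset=10
value=0 offset=11
value=337 offset=22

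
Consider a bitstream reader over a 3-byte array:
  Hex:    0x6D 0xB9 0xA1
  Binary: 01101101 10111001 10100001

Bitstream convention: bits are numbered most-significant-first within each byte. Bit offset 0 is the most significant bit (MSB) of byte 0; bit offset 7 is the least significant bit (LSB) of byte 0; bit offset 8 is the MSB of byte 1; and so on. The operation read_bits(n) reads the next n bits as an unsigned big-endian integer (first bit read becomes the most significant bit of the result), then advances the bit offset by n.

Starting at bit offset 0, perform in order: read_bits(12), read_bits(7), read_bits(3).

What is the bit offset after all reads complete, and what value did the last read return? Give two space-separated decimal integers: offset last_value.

Answer: 22 0

Derivation:
Read 1: bits[0:12] width=12 -> value=1755 (bin 011011011011); offset now 12 = byte 1 bit 4; 12 bits remain
Read 2: bits[12:19] width=7 -> value=77 (bin 1001101); offset now 19 = byte 2 bit 3; 5 bits remain
Read 3: bits[19:22] width=3 -> value=0 (bin 000); offset now 22 = byte 2 bit 6; 2 bits remain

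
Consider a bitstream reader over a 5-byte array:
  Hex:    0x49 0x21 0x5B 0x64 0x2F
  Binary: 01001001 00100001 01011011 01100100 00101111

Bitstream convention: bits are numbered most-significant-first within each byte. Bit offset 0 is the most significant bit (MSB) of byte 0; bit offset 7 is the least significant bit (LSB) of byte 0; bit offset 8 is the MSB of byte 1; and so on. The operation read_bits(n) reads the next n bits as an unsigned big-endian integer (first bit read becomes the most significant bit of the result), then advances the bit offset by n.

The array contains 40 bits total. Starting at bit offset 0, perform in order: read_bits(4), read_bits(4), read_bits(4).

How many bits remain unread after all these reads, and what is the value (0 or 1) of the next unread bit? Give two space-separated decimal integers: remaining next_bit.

Read 1: bits[0:4] width=4 -> value=4 (bin 0100); offset now 4 = byte 0 bit 4; 36 bits remain
Read 2: bits[4:8] width=4 -> value=9 (bin 1001); offset now 8 = byte 1 bit 0; 32 bits remain
Read 3: bits[8:12] width=4 -> value=2 (bin 0010); offset now 12 = byte 1 bit 4; 28 bits remain

Answer: 28 0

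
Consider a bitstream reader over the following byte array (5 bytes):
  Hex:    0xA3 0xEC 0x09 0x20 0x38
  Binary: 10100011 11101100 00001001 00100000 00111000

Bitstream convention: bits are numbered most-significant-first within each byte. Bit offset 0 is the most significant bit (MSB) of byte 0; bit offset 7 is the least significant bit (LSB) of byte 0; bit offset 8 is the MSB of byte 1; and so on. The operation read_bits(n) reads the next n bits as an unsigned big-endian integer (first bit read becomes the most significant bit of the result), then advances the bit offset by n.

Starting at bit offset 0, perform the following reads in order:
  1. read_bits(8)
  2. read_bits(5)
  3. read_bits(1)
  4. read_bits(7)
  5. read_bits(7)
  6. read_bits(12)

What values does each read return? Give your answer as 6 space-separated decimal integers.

Answer: 163 29 1 1 18 56

Derivation:
Read 1: bits[0:8] width=8 -> value=163 (bin 10100011); offset now 8 = byte 1 bit 0; 32 bits remain
Read 2: bits[8:13] width=5 -> value=29 (bin 11101); offset now 13 = byte 1 bit 5; 27 bits remain
Read 3: bits[13:14] width=1 -> value=1 (bin 1); offset now 14 = byte 1 bit 6; 26 bits remain
Read 4: bits[14:21] width=7 -> value=1 (bin 0000001); offset now 21 = byte 2 bit 5; 19 bits remain
Read 5: bits[21:28] width=7 -> value=18 (bin 0010010); offset now 28 = byte 3 bit 4; 12 bits remain
Read 6: bits[28:40] width=12 -> value=56 (bin 000000111000); offset now 40 = byte 5 bit 0; 0 bits remain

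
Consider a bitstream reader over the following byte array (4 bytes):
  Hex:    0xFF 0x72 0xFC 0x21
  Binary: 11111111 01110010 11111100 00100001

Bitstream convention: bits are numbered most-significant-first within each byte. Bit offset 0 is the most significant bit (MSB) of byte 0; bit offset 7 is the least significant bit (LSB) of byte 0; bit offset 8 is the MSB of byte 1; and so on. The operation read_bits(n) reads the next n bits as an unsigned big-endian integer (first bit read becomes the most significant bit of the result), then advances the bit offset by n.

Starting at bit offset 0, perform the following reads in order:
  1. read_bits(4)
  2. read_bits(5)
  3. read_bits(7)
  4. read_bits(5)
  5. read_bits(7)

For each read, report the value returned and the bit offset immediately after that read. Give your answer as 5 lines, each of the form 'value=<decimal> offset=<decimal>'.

Answer: value=15 offset=4
value=30 offset=9
value=114 offset=16
value=31 offset=21
value=66 offset=28

Derivation:
Read 1: bits[0:4] width=4 -> value=15 (bin 1111); offset now 4 = byte 0 bit 4; 28 bits remain
Read 2: bits[4:9] width=5 -> value=30 (bin 11110); offset now 9 = byte 1 bit 1; 23 bits remain
Read 3: bits[9:16] width=7 -> value=114 (bin 1110010); offset now 16 = byte 2 bit 0; 16 bits remain
Read 4: bits[16:21] width=5 -> value=31 (bin 11111); offset now 21 = byte 2 bit 5; 11 bits remain
Read 5: bits[21:28] width=7 -> value=66 (bin 1000010); offset now 28 = byte 3 bit 4; 4 bits remain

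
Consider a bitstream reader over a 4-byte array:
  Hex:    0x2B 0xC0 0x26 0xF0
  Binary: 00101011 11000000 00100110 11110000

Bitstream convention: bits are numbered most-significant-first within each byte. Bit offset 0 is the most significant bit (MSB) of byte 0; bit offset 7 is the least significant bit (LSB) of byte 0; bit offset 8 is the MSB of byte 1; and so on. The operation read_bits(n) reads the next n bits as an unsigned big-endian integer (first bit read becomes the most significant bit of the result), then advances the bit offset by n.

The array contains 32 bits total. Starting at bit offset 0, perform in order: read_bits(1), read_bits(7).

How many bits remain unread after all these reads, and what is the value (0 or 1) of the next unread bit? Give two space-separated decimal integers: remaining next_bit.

Answer: 24 1

Derivation:
Read 1: bits[0:1] width=1 -> value=0 (bin 0); offset now 1 = byte 0 bit 1; 31 bits remain
Read 2: bits[1:8] width=7 -> value=43 (bin 0101011); offset now 8 = byte 1 bit 0; 24 bits remain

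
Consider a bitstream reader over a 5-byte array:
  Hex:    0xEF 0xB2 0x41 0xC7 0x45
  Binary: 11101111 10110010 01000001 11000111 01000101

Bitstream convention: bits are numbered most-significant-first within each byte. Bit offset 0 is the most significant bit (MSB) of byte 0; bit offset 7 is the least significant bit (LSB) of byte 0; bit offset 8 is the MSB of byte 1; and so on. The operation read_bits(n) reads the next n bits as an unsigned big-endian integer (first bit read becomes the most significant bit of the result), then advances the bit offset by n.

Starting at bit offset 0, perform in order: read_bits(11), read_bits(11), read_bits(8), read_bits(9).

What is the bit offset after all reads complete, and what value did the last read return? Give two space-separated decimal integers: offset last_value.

Answer: 39 418

Derivation:
Read 1: bits[0:11] width=11 -> value=1917 (bin 11101111101); offset now 11 = byte 1 bit 3; 29 bits remain
Read 2: bits[11:22] width=11 -> value=1168 (bin 10010010000); offset now 22 = byte 2 bit 6; 18 bits remain
Read 3: bits[22:30] width=8 -> value=113 (bin 01110001); offset now 30 = byte 3 bit 6; 10 bits remain
Read 4: bits[30:39] width=9 -> value=418 (bin 110100010); offset now 39 = byte 4 bit 7; 1 bits remain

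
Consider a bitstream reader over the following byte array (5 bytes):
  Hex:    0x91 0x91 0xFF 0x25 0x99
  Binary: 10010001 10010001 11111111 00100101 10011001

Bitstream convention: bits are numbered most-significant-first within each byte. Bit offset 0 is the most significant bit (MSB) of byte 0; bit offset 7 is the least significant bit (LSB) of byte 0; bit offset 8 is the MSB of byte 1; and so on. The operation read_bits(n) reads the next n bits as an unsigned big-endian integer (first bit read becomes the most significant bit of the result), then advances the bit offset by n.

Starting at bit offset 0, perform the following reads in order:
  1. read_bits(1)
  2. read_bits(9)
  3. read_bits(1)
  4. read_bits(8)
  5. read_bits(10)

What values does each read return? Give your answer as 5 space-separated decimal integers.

Answer: 1 70 0 143 996

Derivation:
Read 1: bits[0:1] width=1 -> value=1 (bin 1); offset now 1 = byte 0 bit 1; 39 bits remain
Read 2: bits[1:10] width=9 -> value=70 (bin 001000110); offset now 10 = byte 1 bit 2; 30 bits remain
Read 3: bits[10:11] width=1 -> value=0 (bin 0); offset now 11 = byte 1 bit 3; 29 bits remain
Read 4: bits[11:19] width=8 -> value=143 (bin 10001111); offset now 19 = byte 2 bit 3; 21 bits remain
Read 5: bits[19:29] width=10 -> value=996 (bin 1111100100); offset now 29 = byte 3 bit 5; 11 bits remain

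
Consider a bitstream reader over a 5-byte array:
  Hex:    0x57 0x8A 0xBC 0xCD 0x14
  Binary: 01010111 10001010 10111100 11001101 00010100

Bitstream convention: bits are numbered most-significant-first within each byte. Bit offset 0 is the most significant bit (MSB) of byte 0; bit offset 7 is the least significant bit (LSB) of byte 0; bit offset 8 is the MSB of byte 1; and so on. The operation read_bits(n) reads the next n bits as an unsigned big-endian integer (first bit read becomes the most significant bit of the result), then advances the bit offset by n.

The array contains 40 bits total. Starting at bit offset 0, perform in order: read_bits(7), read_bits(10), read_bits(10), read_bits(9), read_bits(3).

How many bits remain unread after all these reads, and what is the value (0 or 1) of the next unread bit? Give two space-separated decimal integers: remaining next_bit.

Read 1: bits[0:7] width=7 -> value=43 (bin 0101011); offset now 7 = byte 0 bit 7; 33 bits remain
Read 2: bits[7:17] width=10 -> value=789 (bin 1100010101); offset now 17 = byte 2 bit 1; 23 bits remain
Read 3: bits[17:27] width=10 -> value=486 (bin 0111100110); offset now 27 = byte 3 bit 3; 13 bits remain
Read 4: bits[27:36] width=9 -> value=209 (bin 011010001); offset now 36 = byte 4 bit 4; 4 bits remain
Read 5: bits[36:39] width=3 -> value=2 (bin 010); offset now 39 = byte 4 bit 7; 1 bits remain

Answer: 1 0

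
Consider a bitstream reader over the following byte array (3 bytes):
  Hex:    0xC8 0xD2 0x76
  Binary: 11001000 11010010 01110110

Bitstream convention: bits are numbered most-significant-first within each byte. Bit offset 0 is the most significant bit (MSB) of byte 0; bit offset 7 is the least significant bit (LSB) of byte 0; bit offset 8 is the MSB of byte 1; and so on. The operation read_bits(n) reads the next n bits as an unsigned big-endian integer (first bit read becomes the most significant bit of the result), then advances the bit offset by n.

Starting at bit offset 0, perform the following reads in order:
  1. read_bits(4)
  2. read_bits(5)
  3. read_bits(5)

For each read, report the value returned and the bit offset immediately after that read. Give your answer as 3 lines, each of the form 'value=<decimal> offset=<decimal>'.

Read 1: bits[0:4] width=4 -> value=12 (bin 1100); offset now 4 = byte 0 bit 4; 20 bits remain
Read 2: bits[4:9] width=5 -> value=17 (bin 10001); offset now 9 = byte 1 bit 1; 15 bits remain
Read 3: bits[9:14] width=5 -> value=20 (bin 10100); offset now 14 = byte 1 bit 6; 10 bits remain

Answer: value=12 offset=4
value=17 offset=9
value=20 offset=14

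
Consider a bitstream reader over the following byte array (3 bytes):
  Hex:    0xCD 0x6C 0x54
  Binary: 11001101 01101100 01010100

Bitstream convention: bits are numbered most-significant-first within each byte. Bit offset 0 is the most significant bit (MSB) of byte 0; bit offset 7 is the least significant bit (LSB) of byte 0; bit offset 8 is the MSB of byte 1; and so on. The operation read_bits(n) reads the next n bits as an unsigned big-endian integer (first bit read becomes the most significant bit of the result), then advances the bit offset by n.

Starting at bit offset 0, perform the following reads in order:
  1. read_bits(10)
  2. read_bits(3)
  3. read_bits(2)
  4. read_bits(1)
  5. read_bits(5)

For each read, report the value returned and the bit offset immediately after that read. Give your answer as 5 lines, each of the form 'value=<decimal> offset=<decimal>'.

Read 1: bits[0:10] width=10 -> value=821 (bin 1100110101); offset now 10 = byte 1 bit 2; 14 bits remain
Read 2: bits[10:13] width=3 -> value=5 (bin 101); offset now 13 = byte 1 bit 5; 11 bits remain
Read 3: bits[13:15] width=2 -> value=2 (bin 10); offset now 15 = byte 1 bit 7; 9 bits remain
Read 4: bits[15:16] width=1 -> value=0 (bin 0); offset now 16 = byte 2 bit 0; 8 bits remain
Read 5: bits[16:21] width=5 -> value=10 (bin 01010); offset now 21 = byte 2 bit 5; 3 bits remain

Answer: value=821 offset=10
value=5 offset=13
value=2 offset=15
value=0 offset=16
value=10 offset=21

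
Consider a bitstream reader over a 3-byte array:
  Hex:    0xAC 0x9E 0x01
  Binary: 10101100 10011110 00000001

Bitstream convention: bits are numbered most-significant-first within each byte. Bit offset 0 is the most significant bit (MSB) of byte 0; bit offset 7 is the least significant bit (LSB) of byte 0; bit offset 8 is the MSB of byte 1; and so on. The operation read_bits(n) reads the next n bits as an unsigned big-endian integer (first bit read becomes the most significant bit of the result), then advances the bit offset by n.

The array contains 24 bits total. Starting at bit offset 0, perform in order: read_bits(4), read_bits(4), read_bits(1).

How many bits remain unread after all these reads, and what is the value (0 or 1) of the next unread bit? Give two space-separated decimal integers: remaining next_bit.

Read 1: bits[0:4] width=4 -> value=10 (bin 1010); offset now 4 = byte 0 bit 4; 20 bits remain
Read 2: bits[4:8] width=4 -> value=12 (bin 1100); offset now 8 = byte 1 bit 0; 16 bits remain
Read 3: bits[8:9] width=1 -> value=1 (bin 1); offset now 9 = byte 1 bit 1; 15 bits remain

Answer: 15 0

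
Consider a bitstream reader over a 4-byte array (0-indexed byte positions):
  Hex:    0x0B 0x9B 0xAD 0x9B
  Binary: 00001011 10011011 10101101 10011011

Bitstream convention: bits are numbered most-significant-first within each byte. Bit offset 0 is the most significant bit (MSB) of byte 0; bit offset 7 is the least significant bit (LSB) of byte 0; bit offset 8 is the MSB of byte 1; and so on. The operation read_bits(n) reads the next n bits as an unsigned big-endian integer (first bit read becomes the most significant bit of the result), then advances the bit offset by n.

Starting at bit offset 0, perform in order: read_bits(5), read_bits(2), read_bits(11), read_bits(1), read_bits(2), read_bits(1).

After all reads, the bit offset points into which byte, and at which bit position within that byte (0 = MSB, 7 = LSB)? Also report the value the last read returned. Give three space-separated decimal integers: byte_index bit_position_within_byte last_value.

Read 1: bits[0:5] width=5 -> value=1 (bin 00001); offset now 5 = byte 0 bit 5; 27 bits remain
Read 2: bits[5:7] width=2 -> value=1 (bin 01); offset now 7 = byte 0 bit 7; 25 bits remain
Read 3: bits[7:18] width=11 -> value=1646 (bin 11001101110); offset now 18 = byte 2 bit 2; 14 bits remain
Read 4: bits[18:19] width=1 -> value=1 (bin 1); offset now 19 = byte 2 bit 3; 13 bits remain
Read 5: bits[19:21] width=2 -> value=1 (bin 01); offset now 21 = byte 2 bit 5; 11 bits remain
Read 6: bits[21:22] width=1 -> value=1 (bin 1); offset now 22 = byte 2 bit 6; 10 bits remain

Answer: 2 6 1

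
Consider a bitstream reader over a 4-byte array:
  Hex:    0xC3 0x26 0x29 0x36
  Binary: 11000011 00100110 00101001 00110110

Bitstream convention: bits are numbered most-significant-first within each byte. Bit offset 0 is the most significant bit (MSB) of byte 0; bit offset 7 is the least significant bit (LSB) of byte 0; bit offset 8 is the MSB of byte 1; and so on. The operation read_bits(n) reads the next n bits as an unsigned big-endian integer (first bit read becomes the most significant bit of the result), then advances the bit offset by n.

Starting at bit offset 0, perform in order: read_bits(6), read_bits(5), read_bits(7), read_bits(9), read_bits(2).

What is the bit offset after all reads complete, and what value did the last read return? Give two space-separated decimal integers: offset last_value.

Answer: 29 2

Derivation:
Read 1: bits[0:6] width=6 -> value=48 (bin 110000); offset now 6 = byte 0 bit 6; 26 bits remain
Read 2: bits[6:11] width=5 -> value=25 (bin 11001); offset now 11 = byte 1 bit 3; 21 bits remain
Read 3: bits[11:18] width=7 -> value=24 (bin 0011000); offset now 18 = byte 2 bit 2; 14 bits remain
Read 4: bits[18:27] width=9 -> value=329 (bin 101001001); offset now 27 = byte 3 bit 3; 5 bits remain
Read 5: bits[27:29] width=2 -> value=2 (bin 10); offset now 29 = byte 3 bit 5; 3 bits remain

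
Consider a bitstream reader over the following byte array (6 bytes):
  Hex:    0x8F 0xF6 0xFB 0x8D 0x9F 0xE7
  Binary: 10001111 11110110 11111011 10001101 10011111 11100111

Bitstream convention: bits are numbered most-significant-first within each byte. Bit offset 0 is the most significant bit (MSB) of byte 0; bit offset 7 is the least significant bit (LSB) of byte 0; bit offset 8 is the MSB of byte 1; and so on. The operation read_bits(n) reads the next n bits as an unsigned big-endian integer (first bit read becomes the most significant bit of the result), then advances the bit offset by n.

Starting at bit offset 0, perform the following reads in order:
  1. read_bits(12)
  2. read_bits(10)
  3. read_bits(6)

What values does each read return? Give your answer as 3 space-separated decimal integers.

Read 1: bits[0:12] width=12 -> value=2303 (bin 100011111111); offset now 12 = byte 1 bit 4; 36 bits remain
Read 2: bits[12:22] width=10 -> value=446 (bin 0110111110); offset now 22 = byte 2 bit 6; 26 bits remain
Read 3: bits[22:28] width=6 -> value=56 (bin 111000); offset now 28 = byte 3 bit 4; 20 bits remain

Answer: 2303 446 56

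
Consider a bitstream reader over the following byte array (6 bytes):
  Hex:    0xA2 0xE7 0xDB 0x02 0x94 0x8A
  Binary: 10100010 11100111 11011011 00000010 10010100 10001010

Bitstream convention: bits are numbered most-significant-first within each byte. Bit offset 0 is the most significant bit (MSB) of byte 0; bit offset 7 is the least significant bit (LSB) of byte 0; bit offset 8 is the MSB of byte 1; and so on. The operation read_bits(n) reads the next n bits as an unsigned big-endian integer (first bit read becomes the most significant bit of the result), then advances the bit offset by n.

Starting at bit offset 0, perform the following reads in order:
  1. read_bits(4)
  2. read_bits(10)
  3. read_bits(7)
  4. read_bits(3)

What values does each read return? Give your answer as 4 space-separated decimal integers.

Answer: 10 185 123 3

Derivation:
Read 1: bits[0:4] width=4 -> value=10 (bin 1010); offset now 4 = byte 0 bit 4; 44 bits remain
Read 2: bits[4:14] width=10 -> value=185 (bin 0010111001); offset now 14 = byte 1 bit 6; 34 bits remain
Read 3: bits[14:21] width=7 -> value=123 (bin 1111011); offset now 21 = byte 2 bit 5; 27 bits remain
Read 4: bits[21:24] width=3 -> value=3 (bin 011); offset now 24 = byte 3 bit 0; 24 bits remain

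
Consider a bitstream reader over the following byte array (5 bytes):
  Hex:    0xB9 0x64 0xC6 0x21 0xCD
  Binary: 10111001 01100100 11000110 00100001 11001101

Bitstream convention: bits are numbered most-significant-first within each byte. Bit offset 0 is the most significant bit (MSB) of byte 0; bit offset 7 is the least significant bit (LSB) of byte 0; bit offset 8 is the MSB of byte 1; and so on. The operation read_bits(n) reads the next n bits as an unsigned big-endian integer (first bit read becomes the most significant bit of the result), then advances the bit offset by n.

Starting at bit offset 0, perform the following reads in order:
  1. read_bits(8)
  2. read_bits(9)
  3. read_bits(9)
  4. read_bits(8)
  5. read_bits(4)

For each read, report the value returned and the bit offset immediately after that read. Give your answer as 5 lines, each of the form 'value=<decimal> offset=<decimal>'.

Answer: value=185 offset=8
value=201 offset=17
value=280 offset=26
value=135 offset=34
value=3 offset=38

Derivation:
Read 1: bits[0:8] width=8 -> value=185 (bin 10111001); offset now 8 = byte 1 bit 0; 32 bits remain
Read 2: bits[8:17] width=9 -> value=201 (bin 011001001); offset now 17 = byte 2 bit 1; 23 bits remain
Read 3: bits[17:26] width=9 -> value=280 (bin 100011000); offset now 26 = byte 3 bit 2; 14 bits remain
Read 4: bits[26:34] width=8 -> value=135 (bin 10000111); offset now 34 = byte 4 bit 2; 6 bits remain
Read 5: bits[34:38] width=4 -> value=3 (bin 0011); offset now 38 = byte 4 bit 6; 2 bits remain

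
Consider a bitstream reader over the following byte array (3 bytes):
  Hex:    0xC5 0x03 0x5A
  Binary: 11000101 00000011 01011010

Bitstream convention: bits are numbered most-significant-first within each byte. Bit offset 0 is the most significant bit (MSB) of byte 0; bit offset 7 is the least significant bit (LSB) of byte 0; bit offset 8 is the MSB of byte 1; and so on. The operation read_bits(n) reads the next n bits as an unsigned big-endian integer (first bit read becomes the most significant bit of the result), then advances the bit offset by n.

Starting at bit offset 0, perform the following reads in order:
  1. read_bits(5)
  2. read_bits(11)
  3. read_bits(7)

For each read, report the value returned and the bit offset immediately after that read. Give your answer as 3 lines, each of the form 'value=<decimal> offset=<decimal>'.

Read 1: bits[0:5] width=5 -> value=24 (bin 11000); offset now 5 = byte 0 bit 5; 19 bits remain
Read 2: bits[5:16] width=11 -> value=1283 (bin 10100000011); offset now 16 = byte 2 bit 0; 8 bits remain
Read 3: bits[16:23] width=7 -> value=45 (bin 0101101); offset now 23 = byte 2 bit 7; 1 bits remain

Answer: value=24 offset=5
value=1283 offset=16
value=45 offset=23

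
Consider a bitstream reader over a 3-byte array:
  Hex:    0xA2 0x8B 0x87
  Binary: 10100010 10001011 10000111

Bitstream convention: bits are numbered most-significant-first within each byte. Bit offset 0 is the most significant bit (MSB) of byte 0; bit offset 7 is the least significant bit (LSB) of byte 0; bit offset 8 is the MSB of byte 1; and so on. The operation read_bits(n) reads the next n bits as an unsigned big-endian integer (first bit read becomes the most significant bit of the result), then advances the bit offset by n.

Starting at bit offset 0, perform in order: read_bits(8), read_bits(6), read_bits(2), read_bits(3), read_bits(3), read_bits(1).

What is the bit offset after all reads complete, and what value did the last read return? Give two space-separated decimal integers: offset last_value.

Read 1: bits[0:8] width=8 -> value=162 (bin 10100010); offset now 8 = byte 1 bit 0; 16 bits remain
Read 2: bits[8:14] width=6 -> value=34 (bin 100010); offset now 14 = byte 1 bit 6; 10 bits remain
Read 3: bits[14:16] width=2 -> value=3 (bin 11); offset now 16 = byte 2 bit 0; 8 bits remain
Read 4: bits[16:19] width=3 -> value=4 (bin 100); offset now 19 = byte 2 bit 3; 5 bits remain
Read 5: bits[19:22] width=3 -> value=1 (bin 001); offset now 22 = byte 2 bit 6; 2 bits remain
Read 6: bits[22:23] width=1 -> value=1 (bin 1); offset now 23 = byte 2 bit 7; 1 bits remain

Answer: 23 1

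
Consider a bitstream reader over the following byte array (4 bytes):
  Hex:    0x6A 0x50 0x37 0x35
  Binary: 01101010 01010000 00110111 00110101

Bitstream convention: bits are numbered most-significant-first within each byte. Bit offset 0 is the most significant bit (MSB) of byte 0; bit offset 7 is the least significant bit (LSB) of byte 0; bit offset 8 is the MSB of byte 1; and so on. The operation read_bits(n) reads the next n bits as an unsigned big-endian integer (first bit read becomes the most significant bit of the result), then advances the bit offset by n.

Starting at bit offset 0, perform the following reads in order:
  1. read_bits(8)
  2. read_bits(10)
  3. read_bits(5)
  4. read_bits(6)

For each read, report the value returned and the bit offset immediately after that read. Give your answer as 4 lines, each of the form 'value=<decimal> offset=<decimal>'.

Answer: value=106 offset=8
value=320 offset=18
value=27 offset=23
value=38 offset=29

Derivation:
Read 1: bits[0:8] width=8 -> value=106 (bin 01101010); offset now 8 = byte 1 bit 0; 24 bits remain
Read 2: bits[8:18] width=10 -> value=320 (bin 0101000000); offset now 18 = byte 2 bit 2; 14 bits remain
Read 3: bits[18:23] width=5 -> value=27 (bin 11011); offset now 23 = byte 2 bit 7; 9 bits remain
Read 4: bits[23:29] width=6 -> value=38 (bin 100110); offset now 29 = byte 3 bit 5; 3 bits remain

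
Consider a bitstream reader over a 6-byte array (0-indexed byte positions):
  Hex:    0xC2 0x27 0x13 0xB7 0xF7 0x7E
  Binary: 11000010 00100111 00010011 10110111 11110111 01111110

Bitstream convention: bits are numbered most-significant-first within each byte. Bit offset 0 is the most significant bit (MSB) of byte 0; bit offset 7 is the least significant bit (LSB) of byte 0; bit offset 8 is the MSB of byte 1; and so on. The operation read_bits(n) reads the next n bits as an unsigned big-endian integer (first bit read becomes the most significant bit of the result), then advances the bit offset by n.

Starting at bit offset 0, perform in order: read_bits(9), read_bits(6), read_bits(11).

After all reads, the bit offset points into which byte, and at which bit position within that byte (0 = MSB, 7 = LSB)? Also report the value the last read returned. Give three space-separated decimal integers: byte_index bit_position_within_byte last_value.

Read 1: bits[0:9] width=9 -> value=388 (bin 110000100); offset now 9 = byte 1 bit 1; 39 bits remain
Read 2: bits[9:15] width=6 -> value=19 (bin 010011); offset now 15 = byte 1 bit 7; 33 bits remain
Read 3: bits[15:26] width=11 -> value=1102 (bin 10001001110); offset now 26 = byte 3 bit 2; 22 bits remain

Answer: 3 2 1102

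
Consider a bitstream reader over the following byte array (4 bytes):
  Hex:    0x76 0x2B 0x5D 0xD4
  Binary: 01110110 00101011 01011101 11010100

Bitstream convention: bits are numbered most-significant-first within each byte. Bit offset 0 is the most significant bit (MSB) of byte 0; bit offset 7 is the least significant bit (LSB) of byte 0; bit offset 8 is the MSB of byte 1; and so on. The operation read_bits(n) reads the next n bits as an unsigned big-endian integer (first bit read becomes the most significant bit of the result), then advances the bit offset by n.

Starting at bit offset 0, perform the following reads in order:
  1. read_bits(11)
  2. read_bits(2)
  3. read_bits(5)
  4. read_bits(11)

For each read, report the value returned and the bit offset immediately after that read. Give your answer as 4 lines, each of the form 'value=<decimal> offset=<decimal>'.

Read 1: bits[0:11] width=11 -> value=945 (bin 01110110001); offset now 11 = byte 1 bit 3; 21 bits remain
Read 2: bits[11:13] width=2 -> value=1 (bin 01); offset now 13 = byte 1 bit 5; 19 bits remain
Read 3: bits[13:18] width=5 -> value=13 (bin 01101); offset now 18 = byte 2 bit 2; 14 bits remain
Read 4: bits[18:29] width=11 -> value=954 (bin 01110111010); offset now 29 = byte 3 bit 5; 3 bits remain

Answer: value=945 offset=11
value=1 offset=13
value=13 offset=18
value=954 offset=29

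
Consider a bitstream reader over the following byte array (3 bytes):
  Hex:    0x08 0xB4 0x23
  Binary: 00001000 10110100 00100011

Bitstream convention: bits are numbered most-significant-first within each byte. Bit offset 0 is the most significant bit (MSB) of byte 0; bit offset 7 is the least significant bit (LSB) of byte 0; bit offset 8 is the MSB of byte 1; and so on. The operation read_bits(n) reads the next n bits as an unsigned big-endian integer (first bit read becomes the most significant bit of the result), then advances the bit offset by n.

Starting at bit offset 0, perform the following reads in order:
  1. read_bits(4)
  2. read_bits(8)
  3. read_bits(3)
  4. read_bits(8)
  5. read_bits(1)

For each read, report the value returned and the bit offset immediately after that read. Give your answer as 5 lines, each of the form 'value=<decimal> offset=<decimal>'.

Answer: value=0 offset=4
value=139 offset=12
value=2 offset=15
value=17 offset=23
value=1 offset=24

Derivation:
Read 1: bits[0:4] width=4 -> value=0 (bin 0000); offset now 4 = byte 0 bit 4; 20 bits remain
Read 2: bits[4:12] width=8 -> value=139 (bin 10001011); offset now 12 = byte 1 bit 4; 12 bits remain
Read 3: bits[12:15] width=3 -> value=2 (bin 010); offset now 15 = byte 1 bit 7; 9 bits remain
Read 4: bits[15:23] width=8 -> value=17 (bin 00010001); offset now 23 = byte 2 bit 7; 1 bits remain
Read 5: bits[23:24] width=1 -> value=1 (bin 1); offset now 24 = byte 3 bit 0; 0 bits remain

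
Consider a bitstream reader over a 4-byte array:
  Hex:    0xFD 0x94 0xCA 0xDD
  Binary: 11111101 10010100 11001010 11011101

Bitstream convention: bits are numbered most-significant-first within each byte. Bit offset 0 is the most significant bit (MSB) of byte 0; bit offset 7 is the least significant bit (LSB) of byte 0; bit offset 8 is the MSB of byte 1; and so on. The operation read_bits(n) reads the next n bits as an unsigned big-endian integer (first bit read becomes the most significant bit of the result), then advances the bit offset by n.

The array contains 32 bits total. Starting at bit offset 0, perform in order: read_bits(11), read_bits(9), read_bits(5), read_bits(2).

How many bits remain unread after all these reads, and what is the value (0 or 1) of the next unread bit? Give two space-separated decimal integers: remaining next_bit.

Answer: 5 1

Derivation:
Read 1: bits[0:11] width=11 -> value=2028 (bin 11111101100); offset now 11 = byte 1 bit 3; 21 bits remain
Read 2: bits[11:20] width=9 -> value=332 (bin 101001100); offset now 20 = byte 2 bit 4; 12 bits remain
Read 3: bits[20:25] width=5 -> value=21 (bin 10101); offset now 25 = byte 3 bit 1; 7 bits remain
Read 4: bits[25:27] width=2 -> value=2 (bin 10); offset now 27 = byte 3 bit 3; 5 bits remain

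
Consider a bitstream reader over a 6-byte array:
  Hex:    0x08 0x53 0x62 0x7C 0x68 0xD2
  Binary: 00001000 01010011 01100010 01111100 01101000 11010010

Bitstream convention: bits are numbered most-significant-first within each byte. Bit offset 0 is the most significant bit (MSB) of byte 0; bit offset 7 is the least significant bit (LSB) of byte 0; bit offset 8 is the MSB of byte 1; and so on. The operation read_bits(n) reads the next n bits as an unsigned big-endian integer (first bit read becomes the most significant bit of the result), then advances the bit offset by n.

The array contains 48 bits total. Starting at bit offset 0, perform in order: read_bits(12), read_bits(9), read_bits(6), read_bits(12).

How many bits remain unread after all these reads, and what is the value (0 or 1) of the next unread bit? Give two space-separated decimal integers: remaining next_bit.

Read 1: bits[0:12] width=12 -> value=133 (bin 000010000101); offset now 12 = byte 1 bit 4; 36 bits remain
Read 2: bits[12:21] width=9 -> value=108 (bin 001101100); offset now 21 = byte 2 bit 5; 27 bits remain
Read 3: bits[21:27] width=6 -> value=19 (bin 010011); offset now 27 = byte 3 bit 3; 21 bits remain
Read 4: bits[27:39] width=12 -> value=3636 (bin 111000110100); offset now 39 = byte 4 bit 7; 9 bits remain

Answer: 9 0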